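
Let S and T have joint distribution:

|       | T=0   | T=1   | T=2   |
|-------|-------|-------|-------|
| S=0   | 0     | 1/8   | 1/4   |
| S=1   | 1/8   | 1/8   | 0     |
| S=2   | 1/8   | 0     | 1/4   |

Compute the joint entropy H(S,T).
H(S,T) = -Σ P(S,T) log₂ P(S,T), summed over the non-zero cells:
H(S,T) = -[(1/8)·log₂(1/8) + (1/4)·log₂(1/4) + (1/8)·log₂(1/8) + (1/8)·log₂(1/8) + (1/8)·log₂(1/8) + (1/4)·log₂(1/4)]
  = 0.3750 + 0.5000 + 0.3750 + 0.3750 + 0.3750 + 0.5000
  = 2.5000 bits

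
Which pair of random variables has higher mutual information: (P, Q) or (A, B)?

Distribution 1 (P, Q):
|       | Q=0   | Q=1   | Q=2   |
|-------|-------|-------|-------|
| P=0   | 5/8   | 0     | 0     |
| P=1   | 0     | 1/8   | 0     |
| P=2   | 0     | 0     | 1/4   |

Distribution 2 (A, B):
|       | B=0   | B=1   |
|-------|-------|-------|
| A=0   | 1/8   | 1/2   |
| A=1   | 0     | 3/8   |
Distribution 1 (P, Q):
Marginal P(P) (row sums):
  P(P=0) = 5/8 + 0 + 0 = 5/8
  P(P=1) = 0 + 1/8 + 0 = 1/8
  P(P=2) = 0 + 0 + 1/4 = 1/4
Marginal P(Q) (column sums):
  P(Q=0) = 5/8 + 0 + 0 = 5/8
  P(Q=1) = 0 + 1/8 + 0 = 1/8
  P(Q=2) = 0 + 0 + 1/4 = 1/4

H(P) = -[(5/8)·log₂(5/8) + (1/8)·log₂(1/8) + (1/4)·log₂(1/4)]
  = 0.4238 + 0.3750 + 0.5000
  = 1.2988 bits
H(Q) = -[(5/8)·log₂(5/8) + (1/8)·log₂(1/8) + (1/4)·log₂(1/4)]
  = 0.4238 + 0.3750 + 0.5000
  = 1.2988 bits
H(P,Q) = -[(5/8)·log₂(5/8) + (1/8)·log₂(1/8) + (1/4)·log₂(1/4)]
  = 0.4238 + 0.3750 + 0.5000
  = 1.2988 bits

I(P;Q) = H(P) + H(Q) - H(P,Q)
  = 1.2988 + 1.2988 - 1.2988
  = 1.2988 bits

Distribution 2 (A, B):
Marginal P(A) (row sums):
  P(A=0) = 1/8 + 1/2 = 5/8
  P(A=1) = 0 + 3/8 = 3/8
Marginal P(B) (column sums):
  P(B=0) = 1/8 + 0 = 1/8
  P(B=1) = 1/2 + 3/8 = 7/8

H(A) = -[(5/8)·log₂(5/8) + (3/8)·log₂(3/8)]
  = 0.4238 + 0.5306
  = 0.9544 bits
H(B) = -[(1/8)·log₂(1/8) + (7/8)·log₂(7/8)]
  = 0.3750 + 0.1686
  = 0.5436 bits
H(A,B) = -[(1/8)·log₂(1/8) + (1/2)·log₂(1/2) + (3/8)·log₂(3/8)]
  = 0.3750 + 0.5000 + 0.5306
  = 1.4056 bits

I(A;B) = H(A) + H(B) - H(A,B)
  = 0.9544 + 0.5436 - 1.4056
  = 0.0924 bits

I(P;Q) = 1.2988 bits > I(A;B) = 0.0924 bits, so (P, Q) has the higher mutual information (stronger dependence).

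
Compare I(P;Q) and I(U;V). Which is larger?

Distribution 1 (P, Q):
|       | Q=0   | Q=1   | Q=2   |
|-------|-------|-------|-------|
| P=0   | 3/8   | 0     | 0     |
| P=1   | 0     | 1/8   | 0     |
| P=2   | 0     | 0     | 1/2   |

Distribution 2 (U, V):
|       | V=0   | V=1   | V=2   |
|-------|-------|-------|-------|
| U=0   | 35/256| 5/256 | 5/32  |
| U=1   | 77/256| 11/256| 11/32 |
Distribution 1 (P, Q):
Marginal P(P) (row sums):
  P(P=0) = 3/8 + 0 + 0 = 3/8
  P(P=1) = 0 + 1/8 + 0 = 1/8
  P(P=2) = 0 + 0 + 1/2 = 1/2
Marginal P(Q) (column sums):
  P(Q=0) = 3/8 + 0 + 0 = 3/8
  P(Q=1) = 0 + 1/8 + 0 = 1/8
  P(Q=2) = 0 + 0 + 1/2 = 1/2

H(P) = -[(3/8)·log₂(3/8) + (1/8)·log₂(1/8) + (1/2)·log₂(1/2)]
  = 0.5306 + 0.3750 + 0.5000
  = 1.4056 bits
H(Q) = -[(3/8)·log₂(3/8) + (1/8)·log₂(1/8) + (1/2)·log₂(1/2)]
  = 0.5306 + 0.3750 + 0.5000
  = 1.4056 bits
H(P,Q) = -[(3/8)·log₂(3/8) + (1/8)·log₂(1/8) + (1/2)·log₂(1/2)]
  = 0.5306 + 0.3750 + 0.5000
  = 1.4056 bits

I(P;Q) = H(P) + H(Q) - H(P,Q)
  = 1.4056 + 1.4056 - 1.4056
  = 1.4056 bits

Distribution 2 (U, V):
Marginal P(U) (row sums):
  P(U=0) = 35/256 + 5/256 + 5/32 = 5/16
  P(U=1) = 77/256 + 11/256 + 11/32 = 11/16
Marginal P(V) (column sums):
  P(V=0) = 35/256 + 77/256 = 7/16
  P(V=1) = 5/256 + 11/256 = 1/16
  P(V=2) = 5/32 + 11/32 = 1/2

H(U) = -[(5/16)·log₂(5/16) + (11/16)·log₂(11/16)]
  = 0.5244 + 0.3716
  = 0.8960 bits
H(V) = -[(7/16)·log₂(7/16) + (1/16)·log₂(1/16) + (1/2)·log₂(1/2)]
  = 0.5218 + 0.2500 + 0.5000
  = 1.2718 bits
H(U,V) = -[(35/256)·log₂(35/256) + (5/256)·log₂(5/256) + (5/32)·log₂(5/32) + (77/256)·log₂(77/256) + (11/256)·log₂(11/256) + (11/32)·log₂(11/32)]
  = 0.3925 + 0.1109 + 0.4184 + 0.5213 + 0.1951 + 0.5296
  = 2.1678 bits

I(U;V) = H(U) + H(V) - H(U,V)
  = 0.8960 + 1.2718 - 2.1678
  = 0.0000 bits

I(P;Q) = 1.4056 bits > I(U;V) = 0.0000 bits, so (P, Q) has the higher mutual information (stronger dependence).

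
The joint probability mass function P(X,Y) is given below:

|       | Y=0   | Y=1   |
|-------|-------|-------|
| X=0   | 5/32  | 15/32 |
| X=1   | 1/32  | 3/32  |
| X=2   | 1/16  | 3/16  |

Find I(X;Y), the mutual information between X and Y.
Marginal P(X) (row sums):
  P(X=0) = 5/32 + 15/32 = 5/8
  P(X=1) = 1/32 + 3/32 = 1/8
  P(X=2) = 1/16 + 3/16 = 1/4
Marginal P(Y) (column sums):
  P(Y=0) = 5/32 + 1/32 + 1/16 = 1/4
  P(Y=1) = 15/32 + 3/32 + 3/16 = 3/4

H(X) = -[(5/8)·log₂(5/8) + (1/8)·log₂(1/8) + (1/4)·log₂(1/4)]
  = 0.4238 + 0.3750 + 0.5000
  = 1.2988 bits
H(Y) = -[(1/4)·log₂(1/4) + (3/4)·log₂(3/4)]
  = 0.5000 + 0.3113
  = 0.8113 bits
H(X,Y) = -[(5/32)·log₂(5/32) + (15/32)·log₂(15/32) + (1/32)·log₂(1/32) + (3/32)·log₂(3/32) + (1/16)·log₂(1/16) + (3/16)·log₂(3/16)]
  = 0.4184 + 0.5124 + 0.1563 + 0.3202 + 0.2500 + 0.4528
  = 2.1101 bits

I(X;Y) = H(X) + H(Y) - H(X,Y)
  = 1.2988 + 0.8113 - 2.1101
  = 0.0000 bits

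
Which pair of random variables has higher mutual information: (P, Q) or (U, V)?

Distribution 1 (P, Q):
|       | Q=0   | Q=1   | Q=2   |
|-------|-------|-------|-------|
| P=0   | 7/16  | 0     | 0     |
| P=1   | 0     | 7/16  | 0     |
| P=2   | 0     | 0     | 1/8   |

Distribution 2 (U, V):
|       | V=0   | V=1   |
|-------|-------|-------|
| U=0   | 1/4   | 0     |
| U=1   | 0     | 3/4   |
Distribution 1 (P, Q):
Marginal P(P) (row sums):
  P(P=0) = 7/16 + 0 + 0 = 7/16
  P(P=1) = 0 + 7/16 + 0 = 7/16
  P(P=2) = 0 + 0 + 1/8 = 1/8
Marginal P(Q) (column sums):
  P(Q=0) = 7/16 + 0 + 0 = 7/16
  P(Q=1) = 0 + 7/16 + 0 = 7/16
  P(Q=2) = 0 + 0 + 1/8 = 1/8

H(P) = -[(7/16)·log₂(7/16) + (7/16)·log₂(7/16) + (1/8)·log₂(1/8)]
  = 0.5218 + 0.5218 + 0.3750
  = 1.4186 bits
H(Q) = -[(7/16)·log₂(7/16) + (7/16)·log₂(7/16) + (1/8)·log₂(1/8)]
  = 0.5218 + 0.5218 + 0.3750
  = 1.4186 bits
H(P,Q) = -[(7/16)·log₂(7/16) + (7/16)·log₂(7/16) + (1/8)·log₂(1/8)]
  = 0.5218 + 0.5218 + 0.3750
  = 1.4186 bits

I(P;Q) = H(P) + H(Q) - H(P,Q)
  = 1.4186 + 1.4186 - 1.4186
  = 1.4186 bits

Distribution 2 (U, V):
Marginal P(U) (row sums):
  P(U=0) = 1/4 + 0 = 1/4
  P(U=1) = 0 + 3/4 = 3/4
Marginal P(V) (column sums):
  P(V=0) = 1/4 + 0 = 1/4
  P(V=1) = 0 + 3/4 = 3/4

H(U) = -[(1/4)·log₂(1/4) + (3/4)·log₂(3/4)]
  = 0.5000 + 0.3113
  = 0.8113 bits
H(V) = -[(1/4)·log₂(1/4) + (3/4)·log₂(3/4)]
  = 0.5000 + 0.3113
  = 0.8113 bits
H(U,V) = -[(1/4)·log₂(1/4) + (3/4)·log₂(3/4)]
  = 0.5000 + 0.3113
  = 0.8113 bits

I(U;V) = H(U) + H(V) - H(U,V)
  = 0.8113 + 0.8113 - 0.8113
  = 0.8113 bits

I(P;Q) = 1.4186 bits > I(U;V) = 0.8113 bits, so (P, Q) has the higher mutual information (stronger dependence).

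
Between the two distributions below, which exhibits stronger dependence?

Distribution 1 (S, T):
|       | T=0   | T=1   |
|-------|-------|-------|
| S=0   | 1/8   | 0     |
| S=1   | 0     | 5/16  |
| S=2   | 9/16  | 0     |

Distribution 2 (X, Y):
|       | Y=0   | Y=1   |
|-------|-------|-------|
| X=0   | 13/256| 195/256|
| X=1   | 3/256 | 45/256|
Distribution 1 (S, T):
Marginal P(S) (row sums):
  P(S=0) = 1/8 + 0 = 1/8
  P(S=1) = 0 + 5/16 = 5/16
  P(S=2) = 9/16 + 0 = 9/16
Marginal P(T) (column sums):
  P(T=0) = 1/8 + 0 + 9/16 = 11/16
  P(T=1) = 0 + 5/16 + 0 = 5/16

H(S) = -[(1/8)·log₂(1/8) + (5/16)·log₂(5/16) + (9/16)·log₂(9/16)]
  = 0.3750 + 0.5244 + 0.4669
  = 1.3663 bits
H(T) = -[(11/16)·log₂(11/16) + (5/16)·log₂(5/16)]
  = 0.3716 + 0.5244
  = 0.8960 bits
H(S,T) = -[(1/8)·log₂(1/8) + (5/16)·log₂(5/16) + (9/16)·log₂(9/16)]
  = 0.3750 + 0.5244 + 0.4669
  = 1.3663 bits

I(S;T) = H(S) + H(T) - H(S,T)
  = 1.3663 + 0.8960 - 1.3663
  = 0.8960 bits

Distribution 2 (X, Y):
Marginal P(X) (row sums):
  P(X=0) = 13/256 + 195/256 = 13/16
  P(X=1) = 3/256 + 45/256 = 3/16
Marginal P(Y) (column sums):
  P(Y=0) = 13/256 + 3/256 = 1/16
  P(Y=1) = 195/256 + 45/256 = 15/16

H(X) = -[(13/16)·log₂(13/16) + (3/16)·log₂(3/16)]
  = 0.2434 + 0.4528
  = 0.6962 bits
H(Y) = -[(1/16)·log₂(1/16) + (15/16)·log₂(15/16)]
  = 0.2500 + 0.0873
  = 0.3373 bits
H(X,Y) = -[(13/256)·log₂(13/256) + (195/256)·log₂(195/256) + (3/256)·log₂(3/256) + (45/256)·log₂(45/256)]
  = 0.2183 + 0.2991 + 0.0752 + 0.4409
  = 1.0335 bits

I(X;Y) = H(X) + H(Y) - H(X,Y)
  = 0.6962 + 0.3373 - 1.0335
  = 0.0000 bits

I(S;T) = 0.8960 bits > I(X;Y) = 0.0000 bits, so (S, T) has the higher mutual information (stronger dependence).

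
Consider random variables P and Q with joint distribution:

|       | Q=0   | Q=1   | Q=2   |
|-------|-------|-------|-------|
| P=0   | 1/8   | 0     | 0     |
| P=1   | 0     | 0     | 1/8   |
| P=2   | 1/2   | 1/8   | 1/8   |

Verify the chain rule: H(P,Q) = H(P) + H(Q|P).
Left side:
H(P,Q) = -[(1/8)·log₂(1/8) + (1/8)·log₂(1/8) + (1/2)·log₂(1/2) + (1/8)·log₂(1/8) + (1/8)·log₂(1/8)]
  = 0.3750 + 0.3750 + 0.5000 + 0.3750 + 0.3750
  = 2.0000 bits

Right side:
Marginal P(P) (row sums):
  P(P=0) = 1/8 + 0 + 0 = 1/8
  P(P=1) = 0 + 0 + 1/8 = 1/8
  P(P=2) = 1/2 + 1/8 + 1/8 = 3/4
H(P) = -[(1/8)·log₂(1/8) + (1/8)·log₂(1/8) + (3/4)·log₂(3/4)]
  = 0.3750 + 0.3750 + 0.3113
  = 1.0613 bits
H(Q|P) = -Σ P(P,Q)·log₂ P(Q|P), where P(Q|P) = P(P,Q) / P(P)
  (cells with P(P,Q) = 0 contribute 0)
  (P=0,Q=0): P(Q|P) = (1/8)/(1/8) = 1;  -(1/8)·log₂(1) = 0.0000
  (P=1,Q=2): P(Q|P) = (1/8)/(1/8) = 1;  -(1/8)·log₂(1) = 0.0000
  (P=2,Q=0): P(Q|P) = (1/2)/(3/4) = 2/3;  -(1/2)·log₂(2/3) = 0.2925
  (P=2,Q=1): P(Q|P) = (1/8)/(3/4) = 1/6;  -(1/8)·log₂(1/6) = 0.3231
  (P=2,Q=2): P(Q|P) = (1/8)/(3/4) = 1/6;  -(1/8)·log₂(1/6) = 0.3231
H(Q|P) = 0.0000 + 0.0000 + 0.2925 + 0.3231 + 0.3231
  = 0.9387 bits
H(P) + H(Q|P) = 1.0613 + 0.9387 = 2.0000 bits

Both sides equal 2.0000 bits, so the chain rule holds ✓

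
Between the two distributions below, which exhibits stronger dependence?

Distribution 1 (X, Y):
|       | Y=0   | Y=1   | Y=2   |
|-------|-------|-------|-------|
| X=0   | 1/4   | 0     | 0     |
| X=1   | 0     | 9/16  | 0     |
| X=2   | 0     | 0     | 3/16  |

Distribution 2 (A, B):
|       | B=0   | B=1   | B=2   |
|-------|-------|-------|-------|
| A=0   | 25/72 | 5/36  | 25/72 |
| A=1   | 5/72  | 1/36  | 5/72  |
Distribution 1 (X, Y):
Marginal P(X) (row sums):
  P(X=0) = 1/4 + 0 + 0 = 1/4
  P(X=1) = 0 + 9/16 + 0 = 9/16
  P(X=2) = 0 + 0 + 3/16 = 3/16
Marginal P(Y) (column sums):
  P(Y=0) = 1/4 + 0 + 0 = 1/4
  P(Y=1) = 0 + 9/16 + 0 = 9/16
  P(Y=2) = 0 + 0 + 3/16 = 3/16

H(X) = -[(1/4)·log₂(1/4) + (9/16)·log₂(9/16) + (3/16)·log₂(3/16)]
  = 0.5000 + 0.4669 + 0.4528
  = 1.4197 bits
H(Y) = -[(1/4)·log₂(1/4) + (9/16)·log₂(9/16) + (3/16)·log₂(3/16)]
  = 0.5000 + 0.4669 + 0.4528
  = 1.4197 bits
H(X,Y) = -[(1/4)·log₂(1/4) + (9/16)·log₂(9/16) + (3/16)·log₂(3/16)]
  = 0.5000 + 0.4669 + 0.4528
  = 1.4197 bits

I(X;Y) = H(X) + H(Y) - H(X,Y)
  = 1.4197 + 1.4197 - 1.4197
  = 1.4197 bits

Distribution 2 (A, B):
Marginal P(A) (row sums):
  P(A=0) = 25/72 + 5/36 + 25/72 = 5/6
  P(A=1) = 5/72 + 1/36 + 5/72 = 1/6
Marginal P(B) (column sums):
  P(B=0) = 25/72 + 5/72 = 5/12
  P(B=1) = 5/36 + 1/36 = 1/6
  P(B=2) = 25/72 + 5/72 = 5/12

H(A) = -[(5/6)·log₂(5/6) + (1/6)·log₂(1/6)]
  = 0.2192 + 0.4308
  = 0.6500 bits
H(B) = -[(5/12)·log₂(5/12) + (1/6)·log₂(1/6) + (5/12)·log₂(5/12)]
  = 0.5263 + 0.4308 + 0.5263
  = 1.4834 bits
H(A,B) = -[(25/72)·log₂(25/72) + (5/36)·log₂(5/36) + (25/72)·log₂(25/72) + (5/72)·log₂(5/72) + (1/36)·log₂(1/36) + (5/72)·log₂(5/72)]
  = 0.5299 + 0.3956 + 0.5299 + 0.2672 + 0.1436 + 0.2672
  = 2.1334 bits

I(A;B) = H(A) + H(B) - H(A,B)
  = 0.6500 + 1.4834 - 2.1334
  = 0.0000 bits

I(X;Y) = 1.4197 bits > I(A;B) = 0.0000 bits, so (X, Y) has the higher mutual information (stronger dependence).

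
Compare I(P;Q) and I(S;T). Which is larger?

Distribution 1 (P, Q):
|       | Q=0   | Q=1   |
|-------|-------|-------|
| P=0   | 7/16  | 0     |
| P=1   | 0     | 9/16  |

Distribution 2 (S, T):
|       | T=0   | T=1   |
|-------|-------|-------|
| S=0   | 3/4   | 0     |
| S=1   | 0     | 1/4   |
Distribution 1 (P, Q):
Marginal P(P) (row sums):
  P(P=0) = 7/16 + 0 = 7/16
  P(P=1) = 0 + 9/16 = 9/16
Marginal P(Q) (column sums):
  P(Q=0) = 7/16 + 0 = 7/16
  P(Q=1) = 0 + 9/16 = 9/16

H(P) = -[(7/16)·log₂(7/16) + (9/16)·log₂(9/16)]
  = 0.5218 + 0.4669
  = 0.9887 bits
H(Q) = -[(7/16)·log₂(7/16) + (9/16)·log₂(9/16)]
  = 0.5218 + 0.4669
  = 0.9887 bits
H(P,Q) = -[(7/16)·log₂(7/16) + (9/16)·log₂(9/16)]
  = 0.5218 + 0.4669
  = 0.9887 bits

I(P;Q) = H(P) + H(Q) - H(P,Q)
  = 0.9887 + 0.9887 - 0.9887
  = 0.9887 bits

Distribution 2 (S, T):
Marginal P(S) (row sums):
  P(S=0) = 3/4 + 0 = 3/4
  P(S=1) = 0 + 1/4 = 1/4
Marginal P(T) (column sums):
  P(T=0) = 3/4 + 0 = 3/4
  P(T=1) = 0 + 1/4 = 1/4

H(S) = -[(3/4)·log₂(3/4) + (1/4)·log₂(1/4)]
  = 0.3113 + 0.5000
  = 0.8113 bits
H(T) = -[(3/4)·log₂(3/4) + (1/4)·log₂(1/4)]
  = 0.3113 + 0.5000
  = 0.8113 bits
H(S,T) = -[(3/4)·log₂(3/4) + (1/4)·log₂(1/4)]
  = 0.3113 + 0.5000
  = 0.8113 bits

I(S;T) = H(S) + H(T) - H(S,T)
  = 0.8113 + 0.8113 - 0.8113
  = 0.8113 bits

I(P;Q) = 0.9887 bits > I(S;T) = 0.8113 bits, so (P, Q) has the higher mutual information (stronger dependence).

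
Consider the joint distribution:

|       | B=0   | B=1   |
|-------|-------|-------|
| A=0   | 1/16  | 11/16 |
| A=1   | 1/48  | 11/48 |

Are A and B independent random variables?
Marginal P(A) (row sums):
  P(A=0) = 1/16 + 11/16 = 3/4
  P(A=1) = 1/48 + 11/48 = 1/4
Marginal P(B) (column sums):
  P(B=0) = 1/16 + 1/48 = 1/12
  P(B=1) = 11/16 + 11/48 = 11/12

A and B are independent iff P(A=i,B=j) = P(A=i)·P(B=j) for every cell.
  P(A=0)·P(B=0) = 3/4 × 1/12 = 1/16 = P(A=0,B=0) ✓
  P(A=0)·P(B=1) = 3/4 × 11/12 = 11/16 = P(A=0,B=1) ✓
  P(A=1)·P(B=0) = 1/4 × 1/12 = 1/48 = P(A=1,B=0) ✓
  P(A=1)·P(B=1) = 1/4 × 11/12 = 11/48 = P(A=1,B=1) ✓

Yes, A and B are independent: every cell factors, so I(A;B) = 0 bits.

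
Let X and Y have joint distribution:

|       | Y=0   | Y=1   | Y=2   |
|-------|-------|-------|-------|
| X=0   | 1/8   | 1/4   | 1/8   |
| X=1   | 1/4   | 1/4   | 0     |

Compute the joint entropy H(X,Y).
H(X,Y) = -Σ P(X,Y) log₂ P(X,Y), summed over the non-zero cells:
H(X,Y) = -[(1/8)·log₂(1/8) + (1/4)·log₂(1/4) + (1/8)·log₂(1/8) + (1/4)·log₂(1/4) + (1/4)·log₂(1/4)]
  = 0.3750 + 0.5000 + 0.3750 + 0.5000 + 0.5000
  = 2.2500 bits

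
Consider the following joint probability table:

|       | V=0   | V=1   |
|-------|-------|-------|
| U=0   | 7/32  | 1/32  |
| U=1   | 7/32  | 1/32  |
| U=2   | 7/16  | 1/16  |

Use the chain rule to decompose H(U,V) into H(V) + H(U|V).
By the chain rule: H(U,V) = H(V) + H(U|V)

Marginal P(V) (column sums):
  P(V=0) = 7/32 + 7/32 + 7/16 = 7/8
  P(V=1) = 1/32 + 1/32 + 1/16 = 1/8
H(V) = -[(7/8)·log₂(7/8) + (1/8)·log₂(1/8)]
  = 0.1686 + 0.3750
  = 0.5436 bits
H(U|V) = -Σ P(U,V)·log₂ P(U|V), where P(U|V) = P(U,V) / P(V)
  (U=0,V=0): P(U|V) = (7/32)/(7/8) = 1/4;  -(7/32)·log₂(1/4) = 0.4375
  (U=0,V=1): P(U|V) = (1/32)/(1/8) = 1/4;  -(1/32)·log₂(1/4) = 0.0625
  (U=1,V=0): P(U|V) = (7/32)/(7/8) = 1/4;  -(7/32)·log₂(1/4) = 0.4375
  (U=1,V=1): P(U|V) = (1/32)/(1/8) = 1/4;  -(1/32)·log₂(1/4) = 0.0625
  (U=2,V=0): P(U|V) = (7/16)/(7/8) = 1/2;  -(7/16)·log₂(1/2) = 0.4375
  (U=2,V=1): P(U|V) = (1/16)/(1/8) = 1/2;  -(1/16)·log₂(1/2) = 0.0625
H(U|V) = 0.4375 + 0.0625 + 0.4375 + 0.0625 + 0.4375 + 0.0625
  = 1.5000 bits

H(U,V) = H(V) + H(U|V) = 0.5436 + 1.5000 = 2.0436 bits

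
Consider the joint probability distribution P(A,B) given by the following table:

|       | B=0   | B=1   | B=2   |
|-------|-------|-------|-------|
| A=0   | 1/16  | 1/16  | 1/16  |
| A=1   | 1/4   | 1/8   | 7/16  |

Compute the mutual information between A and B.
Marginal P(A) (row sums):
  P(A=0) = 1/16 + 1/16 + 1/16 = 3/16
  P(A=1) = 1/4 + 1/8 + 7/16 = 13/16
Marginal P(B) (column sums):
  P(B=0) = 1/16 + 1/4 = 5/16
  P(B=1) = 1/16 + 1/8 = 3/16
  P(B=2) = 1/16 + 7/16 = 1/2

H(A) = -[(3/16)·log₂(3/16) + (13/16)·log₂(13/16)]
  = 0.4528 + 0.2434
  = 0.6962 bits
H(B) = -[(5/16)·log₂(5/16) + (3/16)·log₂(3/16) + (1/2)·log₂(1/2)]
  = 0.5244 + 0.4528 + 0.5000
  = 1.4772 bits
H(A,B) = -[(1/16)·log₂(1/16) + (1/16)·log₂(1/16) + (1/16)·log₂(1/16) + (1/4)·log₂(1/4) + (1/8)·log₂(1/8) + (7/16)·log₂(7/16)]
  = 0.2500 + 0.2500 + 0.2500 + 0.5000 + 0.3750 + 0.5218
  = 2.1468 bits

I(A;B) = H(A) + H(B) - H(A,B)
  = 0.6962 + 1.4772 - 2.1468
  = 0.0266 bits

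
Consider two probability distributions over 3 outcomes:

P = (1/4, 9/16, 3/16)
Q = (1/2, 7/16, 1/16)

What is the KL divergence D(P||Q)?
D(P||Q) = Σ P(i) log₂(P(i)/Q(i))
  i=0: (1/4) × log₂((1/4)/(1/2)) = (1/4) × log₂(1/2) = -0.2500
  i=1: (9/16) × log₂((9/16)/(7/16)) = (9/16) × log₂(9/7) = 0.2039
  i=2: (3/16) × log₂((3/16)/(1/16)) = (3/16) × log₂(3) = 0.2972
D(P||Q) = -0.2500 + 0.2039 + 0.2972
  = 0.2511 bits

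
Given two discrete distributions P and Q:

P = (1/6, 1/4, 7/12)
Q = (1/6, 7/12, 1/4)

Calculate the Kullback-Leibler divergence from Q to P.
D(P||Q) = Σ P(i) log₂(P(i)/Q(i))
  i=0: (1/6) × log₂((1/6)/(1/6)) = (1/6) × log₂(1) = 0.0000
  i=1: (1/4) × log₂((1/4)/(7/12)) = (1/4) × log₂(3/7) = -0.3056
  i=2: (7/12) × log₂((7/12)/(1/4)) = (7/12) × log₂(7/3) = 0.7131
D(P||Q) = 0.0000 - 0.3056 + 0.7131
  = 0.4075 bits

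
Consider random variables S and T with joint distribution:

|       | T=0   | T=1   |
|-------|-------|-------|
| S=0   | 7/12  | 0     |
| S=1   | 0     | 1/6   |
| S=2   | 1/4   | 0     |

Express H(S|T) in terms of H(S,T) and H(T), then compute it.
H(S|T) = H(S,T) - H(T)

Marginal P(T) (column sums):
  P(T=0) = 7/12 + 0 + 1/4 = 5/6
  P(T=1) = 0 + 1/6 + 0 = 1/6

H(S,T) = -[(7/12)·log₂(7/12) + (1/6)·log₂(1/6) + (1/4)·log₂(1/4)]
  = 0.4536 + 0.4308 + 0.5000
  = 1.3844 bits
H(T) = -[(5/6)·log₂(5/6) + (1/6)·log₂(1/6)]
  = 0.2192 + 0.4308
  = 0.6500 bits

H(S|T) = 1.3844 - 0.6500 = 0.7344 bits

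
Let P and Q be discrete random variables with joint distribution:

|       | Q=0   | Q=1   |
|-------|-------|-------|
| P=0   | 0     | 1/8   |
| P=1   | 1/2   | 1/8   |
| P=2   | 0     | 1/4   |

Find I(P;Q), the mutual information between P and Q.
Marginal P(P) (row sums):
  P(P=0) = 0 + 1/8 = 1/8
  P(P=1) = 1/2 + 1/8 = 5/8
  P(P=2) = 0 + 1/4 = 1/4
Marginal P(Q) (column sums):
  P(Q=0) = 0 + 1/2 + 0 = 1/2
  P(Q=1) = 1/8 + 1/8 + 1/4 = 1/2

H(P) = -[(1/8)·log₂(1/8) + (5/8)·log₂(5/8) + (1/4)·log₂(1/4)]
  = 0.3750 + 0.4238 + 0.5000
  = 1.2988 bits
H(Q) = -[(1/2)·log₂(1/2) + (1/2)·log₂(1/2)]
  = 0.5000 + 0.5000
  = 1.0000 bits
H(P,Q) = -[(1/8)·log₂(1/8) + (1/2)·log₂(1/2) + (1/8)·log₂(1/8) + (1/4)·log₂(1/4)]
  = 0.3750 + 0.5000 + 0.3750 + 0.5000
  = 1.7500 bits

I(P;Q) = H(P) + H(Q) - H(P,Q)
  = 1.2988 + 1.0000 - 1.7500
  = 0.5488 bits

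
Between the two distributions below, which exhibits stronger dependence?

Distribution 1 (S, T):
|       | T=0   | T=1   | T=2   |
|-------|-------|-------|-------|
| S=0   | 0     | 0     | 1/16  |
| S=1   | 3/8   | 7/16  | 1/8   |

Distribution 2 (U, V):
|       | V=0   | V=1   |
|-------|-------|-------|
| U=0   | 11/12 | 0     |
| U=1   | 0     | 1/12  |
Distribution 1 (S, T):
Marginal P(S) (row sums):
  P(S=0) = 0 + 0 + 1/16 = 1/16
  P(S=1) = 3/8 + 7/16 + 1/8 = 15/16
Marginal P(T) (column sums):
  P(T=0) = 0 + 3/8 = 3/8
  P(T=1) = 0 + 7/16 = 7/16
  P(T=2) = 1/16 + 1/8 = 3/16

H(S) = -[(1/16)·log₂(1/16) + (15/16)·log₂(15/16)]
  = 0.2500 + 0.0873
  = 0.3373 bits
H(T) = -[(3/8)·log₂(3/8) + (7/16)·log₂(7/16) + (3/16)·log₂(3/16)]
  = 0.5306 + 0.5218 + 0.4528
  = 1.5052 bits
H(S,T) = -[(1/16)·log₂(1/16) + (3/8)·log₂(3/8) + (7/16)·log₂(7/16) + (1/8)·log₂(1/8)]
  = 0.2500 + 0.5306 + 0.5218 + 0.3750
  = 1.6774 bits

I(S;T) = H(S) + H(T) - H(S,T)
  = 0.3373 + 1.5052 - 1.6774
  = 0.1651 bits

Distribution 2 (U, V):
Marginal P(U) (row sums):
  P(U=0) = 11/12 + 0 = 11/12
  P(U=1) = 0 + 1/12 = 1/12
Marginal P(V) (column sums):
  P(V=0) = 11/12 + 0 = 11/12
  P(V=1) = 0 + 1/12 = 1/12

H(U) = -[(11/12)·log₂(11/12) + (1/12)·log₂(1/12)]
  = 0.1151 + 0.2987
  = 0.4138 bits
H(V) = -[(11/12)·log₂(11/12) + (1/12)·log₂(1/12)]
  = 0.1151 + 0.2987
  = 0.4138 bits
H(U,V) = -[(11/12)·log₂(11/12) + (1/12)·log₂(1/12)]
  = 0.1151 + 0.2987
  = 0.4138 bits

I(U;V) = H(U) + H(V) - H(U,V)
  = 0.4138 + 0.4138 - 0.4138
  = 0.4138 bits

I(U;V) = 0.4138 bits > I(S;T) = 0.1651 bits, so (U, V) has the higher mutual information (stronger dependence).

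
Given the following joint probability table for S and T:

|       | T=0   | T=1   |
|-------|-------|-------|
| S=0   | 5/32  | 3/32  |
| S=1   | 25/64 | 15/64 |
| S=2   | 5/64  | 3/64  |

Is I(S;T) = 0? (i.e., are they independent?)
Marginal P(S) (row sums):
  P(S=0) = 5/32 + 3/32 = 1/4
  P(S=1) = 25/64 + 15/64 = 5/8
  P(S=2) = 5/64 + 3/64 = 1/8
Marginal P(T) (column sums):
  P(T=0) = 5/32 + 25/64 + 5/64 = 5/8
  P(T=1) = 3/32 + 15/64 + 3/64 = 3/8

S and T are independent iff P(S=i,T=j) = P(S=i)·P(T=j) for every cell.
  P(S=0)·P(T=0) = 1/4 × 5/8 = 5/32 = P(S=0,T=0) ✓
  P(S=0)·P(T=1) = 1/4 × 3/8 = 3/32 = P(S=0,T=1) ✓
  P(S=1)·P(T=0) = 5/8 × 5/8 = 25/64 = P(S=1,T=0) ✓
  P(S=1)·P(T=1) = 5/8 × 3/8 = 15/64 = P(S=1,T=1) ✓
  P(S=2)·P(T=0) = 1/8 × 5/8 = 5/64 = P(S=2,T=0) ✓
  P(S=2)·P(T=1) = 1/8 × 3/8 = 3/64 = P(S=2,T=1) ✓

Yes, S and T are independent: every cell factors, so I(S;T) = 0 bits.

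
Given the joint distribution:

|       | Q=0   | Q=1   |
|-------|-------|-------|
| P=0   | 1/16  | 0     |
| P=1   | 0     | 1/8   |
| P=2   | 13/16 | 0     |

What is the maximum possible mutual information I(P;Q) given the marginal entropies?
The upper bound on mutual information is I(P;Q) ≤ min(H(P), H(Q)).

Marginal P(P) (row sums):
  P(P=0) = 1/16 + 0 = 1/16
  P(P=1) = 0 + 1/8 = 1/8
  P(P=2) = 13/16 + 0 = 13/16
Marginal P(Q) (column sums):
  P(Q=0) = 1/16 + 0 + 13/16 = 7/8
  P(Q=1) = 0 + 1/8 + 0 = 1/8

H(P) = -[(1/16)·log₂(1/16) + (1/8)·log₂(1/8) + (13/16)·log₂(13/16)]
  = 0.2500 + 0.3750 + 0.2434
  = 0.8684 bits
H(Q) = -[(7/8)·log₂(7/8) + (1/8)·log₂(1/8)]
  = 0.1686 + 0.3750
  = 0.5436 bits

Maximum possible I(P;Q) = min(0.8684, 0.5436) = 0.5436 bits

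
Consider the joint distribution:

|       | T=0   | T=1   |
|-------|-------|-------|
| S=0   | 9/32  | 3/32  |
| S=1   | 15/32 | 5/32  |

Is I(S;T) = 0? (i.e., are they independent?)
Marginal P(S) (row sums):
  P(S=0) = 9/32 + 3/32 = 3/8
  P(S=1) = 15/32 + 5/32 = 5/8
Marginal P(T) (column sums):
  P(T=0) = 9/32 + 15/32 = 3/4
  P(T=1) = 3/32 + 5/32 = 1/4

S and T are independent iff P(S=i,T=j) = P(S=i)·P(T=j) for every cell.
  P(S=0)·P(T=0) = 3/8 × 3/4 = 9/32 = P(S=0,T=0) ✓
  P(S=0)·P(T=1) = 3/8 × 1/4 = 3/32 = P(S=0,T=1) ✓
  P(S=1)·P(T=0) = 5/8 × 3/4 = 15/32 = P(S=1,T=0) ✓
  P(S=1)·P(T=1) = 5/8 × 1/4 = 5/32 = P(S=1,T=1) ✓

Yes, S and T are independent: every cell factors, so I(S;T) = 0 bits.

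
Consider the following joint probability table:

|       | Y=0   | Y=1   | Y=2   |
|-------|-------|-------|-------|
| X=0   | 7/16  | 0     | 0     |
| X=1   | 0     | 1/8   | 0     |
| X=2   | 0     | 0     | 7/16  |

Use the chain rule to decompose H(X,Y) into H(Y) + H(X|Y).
By the chain rule: H(X,Y) = H(Y) + H(X|Y)

Marginal P(Y) (column sums):
  P(Y=0) = 7/16 + 0 + 0 = 7/16
  P(Y=1) = 0 + 1/8 + 0 = 1/8
  P(Y=2) = 0 + 0 + 7/16 = 7/16
H(Y) = -[(7/16)·log₂(7/16) + (1/8)·log₂(1/8) + (7/16)·log₂(7/16)]
  = 0.5218 + 0.3750 + 0.5218
  = 1.4186 bits
H(X|Y) = -Σ P(X,Y)·log₂ P(X|Y), where P(X|Y) = P(X,Y) / P(Y)
  (cells with P(X,Y) = 0 contribute 0)
  (X=0,Y=0): P(X|Y) = (7/16)/(7/16) = 1;  -(7/16)·log₂(1) = 0.0000
  (X=1,Y=1): P(X|Y) = (1/8)/(1/8) = 1;  -(1/8)·log₂(1) = 0.0000
  (X=2,Y=2): P(X|Y) = (7/16)/(7/16) = 1;  -(7/16)·log₂(1) = 0.0000
H(X|Y) = 0.0000 + 0.0000 + 0.0000
  = 0.0000 bits

H(X,Y) = H(Y) + H(X|Y) = 1.4186 + 0.0000 = 1.4186 bits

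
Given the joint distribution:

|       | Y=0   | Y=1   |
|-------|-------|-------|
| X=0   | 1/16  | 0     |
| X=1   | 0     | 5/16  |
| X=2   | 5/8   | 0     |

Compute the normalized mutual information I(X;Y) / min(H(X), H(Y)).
Marginal P(X) (row sums):
  P(X=0) = 1/16 + 0 = 1/16
  P(X=1) = 0 + 5/16 = 5/16
  P(X=2) = 5/8 + 0 = 5/8
Marginal P(Y) (column sums):
  P(Y=0) = 1/16 + 0 + 5/8 = 11/16
  P(Y=1) = 0 + 5/16 + 0 = 5/16

H(X) = -[(1/16)·log₂(1/16) + (5/16)·log₂(5/16) + (5/8)·log₂(5/8)]
  = 0.2500 + 0.5244 + 0.4238
  = 1.1982 bits
H(Y) = -[(11/16)·log₂(11/16) + (5/16)·log₂(5/16)]
  = 0.3716 + 0.5244
  = 0.8960 bits
H(X,Y) = -[(1/16)·log₂(1/16) + (5/16)·log₂(5/16) + (5/8)·log₂(5/8)]
  = 0.2500 + 0.5244 + 0.4238
  = 1.1982 bits

I(X;Y) = H(X) + H(Y) - H(X,Y)
  = 1.1982 + 0.8960 - 1.1982
  = 0.8960 bits

min(H(X), H(Y)) = min(1.1982, 0.8960) = 0.8960 bits
Normalized MI = 0.8960 / 0.8960 = 1.0000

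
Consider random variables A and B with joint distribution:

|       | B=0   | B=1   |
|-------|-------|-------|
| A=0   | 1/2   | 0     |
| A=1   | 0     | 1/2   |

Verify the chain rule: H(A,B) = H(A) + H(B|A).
Left side:
H(A,B) = -[(1/2)·log₂(1/2) + (1/2)·log₂(1/2)]
  = 0.5000 + 0.5000
  = 1.0000 bits

Right side:
Marginal P(A) (row sums):
  P(A=0) = 1/2 + 0 = 1/2
  P(A=1) = 0 + 1/2 = 1/2
H(A) = -[(1/2)·log₂(1/2) + (1/2)·log₂(1/2)]
  = 0.5000 + 0.5000
  = 1.0000 bits
H(B|A) = -Σ P(A,B)·log₂ P(B|A), where P(B|A) = P(A,B) / P(A)
  (cells with P(A,B) = 0 contribute 0)
  (A=0,B=0): P(B|A) = (1/2)/(1/2) = 1;  -(1/2)·log₂(1) = 0.0000
  (A=1,B=1): P(B|A) = (1/2)/(1/2) = 1;  -(1/2)·log₂(1) = 0.0000
H(B|A) = 0.0000 + 0.0000
  = 0.0000 bits
H(A) + H(B|A) = 1.0000 + 0.0000 = 1.0000 bits

Both sides equal 1.0000 bits, so the chain rule holds ✓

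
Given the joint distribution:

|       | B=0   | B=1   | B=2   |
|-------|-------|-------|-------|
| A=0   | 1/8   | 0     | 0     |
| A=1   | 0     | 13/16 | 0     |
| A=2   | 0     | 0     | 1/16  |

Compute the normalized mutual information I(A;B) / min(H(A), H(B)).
Marginal P(A) (row sums):
  P(A=0) = 1/8 + 0 + 0 = 1/8
  P(A=1) = 0 + 13/16 + 0 = 13/16
  P(A=2) = 0 + 0 + 1/16 = 1/16
Marginal P(B) (column sums):
  P(B=0) = 1/8 + 0 + 0 = 1/8
  P(B=1) = 0 + 13/16 + 0 = 13/16
  P(B=2) = 0 + 0 + 1/16 = 1/16

H(A) = -[(1/8)·log₂(1/8) + (13/16)·log₂(13/16) + (1/16)·log₂(1/16)]
  = 0.3750 + 0.2434 + 0.2500
  = 0.8684 bits
H(B) = -[(1/8)·log₂(1/8) + (13/16)·log₂(13/16) + (1/16)·log₂(1/16)]
  = 0.3750 + 0.2434 + 0.2500
  = 0.8684 bits
H(A,B) = -[(1/8)·log₂(1/8) + (13/16)·log₂(13/16) + (1/16)·log₂(1/16)]
  = 0.3750 + 0.2434 + 0.2500
  = 0.8684 bits

I(A;B) = H(A) + H(B) - H(A,B)
  = 0.8684 + 0.8684 - 0.8684
  = 0.8684 bits

min(H(A), H(B)) = min(0.8684, 0.8684) = 0.8684 bits
Normalized MI = 0.8684 / 0.8684 = 1.0000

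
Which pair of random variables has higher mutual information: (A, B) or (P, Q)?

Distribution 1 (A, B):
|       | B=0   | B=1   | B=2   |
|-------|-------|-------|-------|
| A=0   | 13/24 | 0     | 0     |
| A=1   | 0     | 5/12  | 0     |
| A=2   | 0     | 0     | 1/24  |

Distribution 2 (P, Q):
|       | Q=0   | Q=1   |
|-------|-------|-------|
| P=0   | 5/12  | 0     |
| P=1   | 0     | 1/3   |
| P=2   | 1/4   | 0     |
Distribution 1 (A, B):
Marginal P(A) (row sums):
  P(A=0) = 13/24 + 0 + 0 = 13/24
  P(A=1) = 0 + 5/12 + 0 = 5/12
  P(A=2) = 0 + 0 + 1/24 = 1/24
Marginal P(B) (column sums):
  P(B=0) = 13/24 + 0 + 0 = 13/24
  P(B=1) = 0 + 5/12 + 0 = 5/12
  P(B=2) = 0 + 0 + 1/24 = 1/24

H(A) = -[(13/24)·log₂(13/24) + (5/12)·log₂(5/12) + (1/24)·log₂(1/24)]
  = 0.4791 + 0.5263 + 0.1910
  = 1.1964 bits
H(B) = -[(13/24)·log₂(13/24) + (5/12)·log₂(5/12) + (1/24)·log₂(1/24)]
  = 0.4791 + 0.5263 + 0.1910
  = 1.1964 bits
H(A,B) = -[(13/24)·log₂(13/24) + (5/12)·log₂(5/12) + (1/24)·log₂(1/24)]
  = 0.4791 + 0.5263 + 0.1910
  = 1.1964 bits

I(A;B) = H(A) + H(B) - H(A,B)
  = 1.1964 + 1.1964 - 1.1964
  = 1.1964 bits

Distribution 2 (P, Q):
Marginal P(P) (row sums):
  P(P=0) = 5/12 + 0 = 5/12
  P(P=1) = 0 + 1/3 = 1/3
  P(P=2) = 1/4 + 0 = 1/4
Marginal P(Q) (column sums):
  P(Q=0) = 5/12 + 0 + 1/4 = 2/3
  P(Q=1) = 0 + 1/3 + 0 = 1/3

H(P) = -[(5/12)·log₂(5/12) + (1/3)·log₂(1/3) + (1/4)·log₂(1/4)]
  = 0.5263 + 0.5283 + 0.5000
  = 1.5546 bits
H(Q) = -[(2/3)·log₂(2/3) + (1/3)·log₂(1/3)]
  = 0.3900 + 0.5283
  = 0.9183 bits
H(P,Q) = -[(5/12)·log₂(5/12) + (1/3)·log₂(1/3) + (1/4)·log₂(1/4)]
  = 0.5263 + 0.5283 + 0.5000
  = 1.5546 bits

I(P;Q) = H(P) + H(Q) - H(P,Q)
  = 1.5546 + 0.9183 - 1.5546
  = 0.9183 bits

I(A;B) = 1.1964 bits > I(P;Q) = 0.9183 bits, so (A, B) has the higher mutual information (stronger dependence).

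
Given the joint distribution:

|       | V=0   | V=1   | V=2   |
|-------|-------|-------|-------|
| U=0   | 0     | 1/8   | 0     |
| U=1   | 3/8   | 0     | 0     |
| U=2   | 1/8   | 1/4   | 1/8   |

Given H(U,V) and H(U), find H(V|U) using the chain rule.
From the chain rule: H(U,V) = H(U) + H(V|U)
Therefore: H(V|U) = H(U,V) - H(U)

H(U,V) = -[(1/8)·log₂(1/8) + (3/8)·log₂(3/8) + (1/8)·log₂(1/8) + (1/4)·log₂(1/4) + (1/8)·log₂(1/8)]
  = 0.3750 + 0.5306 + 0.3750 + 0.5000 + 0.3750
  = 2.1556 bits
Marginal P(U) (row sums):
  P(U=0) = 0 + 1/8 + 0 = 1/8
  P(U=1) = 3/8 + 0 + 0 = 3/8
  P(U=2) = 1/8 + 1/4 + 1/8 = 1/2
H(U) = -[(1/8)·log₂(1/8) + (3/8)·log₂(3/8) + (1/2)·log₂(1/2)]
  = 0.3750 + 0.5306 + 0.5000
  = 1.4056 bits

H(V|U) = 2.1556 - 1.4056 = 0.7500 bits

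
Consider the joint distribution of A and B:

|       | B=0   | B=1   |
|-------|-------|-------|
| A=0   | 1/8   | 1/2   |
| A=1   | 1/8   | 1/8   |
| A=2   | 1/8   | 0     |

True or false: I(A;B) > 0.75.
Marginal P(A) (row sums):
  P(A=0) = 1/8 + 1/2 = 5/8
  P(A=1) = 1/8 + 1/8 = 1/4
  P(A=2) = 1/8 + 0 = 1/8
Marginal P(B) (column sums):
  P(B=0) = 1/8 + 1/8 + 1/8 = 3/8
  P(B=1) = 1/2 + 1/8 + 0 = 5/8

H(A) = -[(5/8)·log₂(5/8) + (1/4)·log₂(1/4) + (1/8)·log₂(1/8)]
  = 0.4238 + 0.5000 + 0.3750
  = 1.2988 bits
H(B) = -[(3/8)·log₂(3/8) + (5/8)·log₂(5/8)]
  = 0.5306 + 0.4238
  = 0.9544 bits
H(A,B) = -[(1/8)·log₂(1/8) + (1/2)·log₂(1/2) + (1/8)·log₂(1/8) + (1/8)·log₂(1/8) + (1/8)·log₂(1/8)]
  = 0.3750 + 0.5000 + 0.3750 + 0.3750 + 0.3750
  = 2.0000 bits

I(A;B) = H(A) + H(B) - H(A,B)
  = 1.2988 + 0.9544 - 2.0000
  = 0.2532 bits

False. I(A;B) = 0.2532 bits, which is ≤ 0.75 bits.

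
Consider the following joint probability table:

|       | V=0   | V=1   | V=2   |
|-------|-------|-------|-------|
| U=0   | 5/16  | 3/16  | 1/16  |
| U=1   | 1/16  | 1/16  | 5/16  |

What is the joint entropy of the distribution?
H(U,V) = -Σ P(U,V) log₂ P(U,V), summed over the non-zero cells:
H(U,V) = -[(5/16)·log₂(5/16) + (3/16)·log₂(3/16) + (1/16)·log₂(1/16) + (1/16)·log₂(1/16) + (1/16)·log₂(1/16) + (5/16)·log₂(5/16)]
  = 0.5244 + 0.4528 + 0.2500 + 0.2500 + 0.2500 + 0.5244
  = 2.2516 bits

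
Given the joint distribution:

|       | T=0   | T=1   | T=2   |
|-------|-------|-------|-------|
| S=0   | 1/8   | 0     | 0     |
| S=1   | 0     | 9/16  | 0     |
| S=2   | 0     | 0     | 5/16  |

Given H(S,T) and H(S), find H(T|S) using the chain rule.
From the chain rule: H(S,T) = H(S) + H(T|S)
Therefore: H(T|S) = H(S,T) - H(S)

H(S,T) = -[(1/8)·log₂(1/8) + (9/16)·log₂(9/16) + (5/16)·log₂(5/16)]
  = 0.3750 + 0.4669 + 0.5244
  = 1.3663 bits
Marginal P(S) (row sums):
  P(S=0) = 1/8 + 0 + 0 = 1/8
  P(S=1) = 0 + 9/16 + 0 = 9/16
  P(S=2) = 0 + 0 + 5/16 = 5/16
H(S) = -[(1/8)·log₂(1/8) + (9/16)·log₂(9/16) + (5/16)·log₂(5/16)]
  = 0.3750 + 0.4669 + 0.5244
  = 1.3663 bits

H(T|S) = 1.3663 - 1.3663 = 0.0000 bits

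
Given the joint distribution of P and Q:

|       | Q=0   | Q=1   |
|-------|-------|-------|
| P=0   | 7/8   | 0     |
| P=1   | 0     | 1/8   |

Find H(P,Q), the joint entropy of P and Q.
H(P,Q) = -Σ P(P,Q) log₂ P(P,Q), summed over the non-zero cells:
H(P,Q) = -[(7/8)·log₂(7/8) + (1/8)·log₂(1/8)]
  = 0.1686 + 0.3750
  = 0.5436 bits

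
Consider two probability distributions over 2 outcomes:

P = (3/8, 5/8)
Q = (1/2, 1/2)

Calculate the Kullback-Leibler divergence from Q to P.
D(P||Q) = Σ P(i) log₂(P(i)/Q(i))
  i=0: (3/8) × log₂((3/8)/(1/2)) = (3/8) × log₂(3/4) = -0.1556
  i=1: (5/8) × log₂((5/8)/(1/2)) = (5/8) × log₂(5/4) = 0.2012
D(P||Q) = -0.1556 + 0.2012
  = 0.0456 bits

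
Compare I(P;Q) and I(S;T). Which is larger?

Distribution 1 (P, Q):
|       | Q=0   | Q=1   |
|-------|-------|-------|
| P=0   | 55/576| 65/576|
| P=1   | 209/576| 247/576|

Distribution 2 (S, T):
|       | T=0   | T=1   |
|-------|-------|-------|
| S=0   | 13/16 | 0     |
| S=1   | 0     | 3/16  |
Distribution 1 (P, Q):
Marginal P(P) (row sums):
  P(P=0) = 55/576 + 65/576 = 5/24
  P(P=1) = 209/576 + 247/576 = 19/24
Marginal P(Q) (column sums):
  P(Q=0) = 55/576 + 209/576 = 11/24
  P(Q=1) = 65/576 + 247/576 = 13/24

H(P) = -[(5/24)·log₂(5/24) + (19/24)·log₂(19/24)]
  = 0.4715 + 0.2668
  = 0.7383 bits
H(Q) = -[(11/24)·log₂(11/24) + (13/24)·log₂(13/24)]
  = 0.5159 + 0.4791
  = 0.9950 bits
H(P,Q) = -[(55/576)·log₂(55/576) + (65/576)·log₂(65/576) + (209/576)·log₂(209/576) + (247/576)·log₂(247/576)]
  = 0.3236 + 0.3552 + 0.5307 + 0.5238
  = 1.7333 bits

I(P;Q) = H(P) + H(Q) - H(P,Q)
  = 0.7383 + 0.9950 - 1.7333
  = 0.0000 bits

Distribution 2 (S, T):
Marginal P(S) (row sums):
  P(S=0) = 13/16 + 0 = 13/16
  P(S=1) = 0 + 3/16 = 3/16
Marginal P(T) (column sums):
  P(T=0) = 13/16 + 0 = 13/16
  P(T=1) = 0 + 3/16 = 3/16

H(S) = -[(13/16)·log₂(13/16) + (3/16)·log₂(3/16)]
  = 0.2434 + 0.4528
  = 0.6962 bits
H(T) = -[(13/16)·log₂(13/16) + (3/16)·log₂(3/16)]
  = 0.2434 + 0.4528
  = 0.6962 bits
H(S,T) = -[(13/16)·log₂(13/16) + (3/16)·log₂(3/16)]
  = 0.2434 + 0.4528
  = 0.6962 bits

I(S;T) = H(S) + H(T) - H(S,T)
  = 0.6962 + 0.6962 - 0.6962
  = 0.6962 bits

I(S;T) = 0.6962 bits > I(P;Q) = 0.0000 bits, so (S, T) has the higher mutual information (stronger dependence).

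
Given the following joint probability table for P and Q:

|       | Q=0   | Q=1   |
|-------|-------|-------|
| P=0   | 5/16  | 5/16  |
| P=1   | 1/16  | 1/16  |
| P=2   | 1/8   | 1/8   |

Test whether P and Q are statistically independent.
Marginal P(P) (row sums):
  P(P=0) = 5/16 + 5/16 = 5/8
  P(P=1) = 1/16 + 1/16 = 1/8
  P(P=2) = 1/8 + 1/8 = 1/4
Marginal P(Q) (column sums):
  P(Q=0) = 5/16 + 1/16 + 1/8 = 1/2
  P(Q=1) = 5/16 + 1/16 + 1/8 = 1/2

P and Q are independent iff P(P=i,Q=j) = P(P=i)·P(Q=j) for every cell.
  P(P=0)·P(Q=0) = 5/8 × 1/2 = 5/16 = P(P=0,Q=0) ✓
  P(P=0)·P(Q=1) = 5/8 × 1/2 = 5/16 = P(P=0,Q=1) ✓
  P(P=1)·P(Q=0) = 1/8 × 1/2 = 1/16 = P(P=1,Q=0) ✓
  P(P=1)·P(Q=1) = 1/8 × 1/2 = 1/16 = P(P=1,Q=1) ✓
  P(P=2)·P(Q=0) = 1/4 × 1/2 = 1/8 = P(P=2,Q=0) ✓
  P(P=2)·P(Q=1) = 1/4 × 1/2 = 1/8 = P(P=2,Q=1) ✓

Yes, P and Q are independent: every cell factors, so I(P;Q) = 0 bits.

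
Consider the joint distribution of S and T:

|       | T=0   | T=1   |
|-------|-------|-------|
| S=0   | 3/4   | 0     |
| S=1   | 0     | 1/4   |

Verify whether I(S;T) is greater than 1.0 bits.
Marginal P(S) (row sums):
  P(S=0) = 3/4 + 0 = 3/4
  P(S=1) = 0 + 1/4 = 1/4
Marginal P(T) (column sums):
  P(T=0) = 3/4 + 0 = 3/4
  P(T=1) = 0 + 1/4 = 1/4

H(S) = -[(3/4)·log₂(3/4) + (1/4)·log₂(1/4)]
  = 0.3113 + 0.5000
  = 0.8113 bits
H(T) = -[(3/4)·log₂(3/4) + (1/4)·log₂(1/4)]
  = 0.3113 + 0.5000
  = 0.8113 bits
H(S,T) = -[(3/4)·log₂(3/4) + (1/4)·log₂(1/4)]
  = 0.3113 + 0.5000
  = 0.8113 bits

I(S;T) = H(S) + H(T) - H(S,T)
  = 0.8113 + 0.8113 - 0.8113
  = 0.8113 bits

No. I(S;T) = 0.8113 bits, which is ≤ 1.0 bits.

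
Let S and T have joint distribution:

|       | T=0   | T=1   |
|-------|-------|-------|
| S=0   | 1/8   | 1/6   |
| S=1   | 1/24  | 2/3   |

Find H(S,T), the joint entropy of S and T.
H(S,T) = -Σ P(S,T) log₂ P(S,T), summed over the non-zero cells:
H(S,T) = -[(1/8)·log₂(1/8) + (1/6)·log₂(1/6) + (1/24)·log₂(1/24) + (2/3)·log₂(2/3)]
  = 0.3750 + 0.4308 + 0.1910 + 0.3900
  = 1.3868 bits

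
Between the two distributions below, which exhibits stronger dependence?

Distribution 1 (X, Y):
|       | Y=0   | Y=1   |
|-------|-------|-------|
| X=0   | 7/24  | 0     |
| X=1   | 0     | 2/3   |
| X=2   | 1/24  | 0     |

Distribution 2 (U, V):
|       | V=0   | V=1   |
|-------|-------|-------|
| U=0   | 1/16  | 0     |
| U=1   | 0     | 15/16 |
Distribution 1 (X, Y):
Marginal P(X) (row sums):
  P(X=0) = 7/24 + 0 = 7/24
  P(X=1) = 0 + 2/3 = 2/3
  P(X=2) = 1/24 + 0 = 1/24
Marginal P(Y) (column sums):
  P(Y=0) = 7/24 + 0 + 1/24 = 1/3
  P(Y=1) = 0 + 2/3 + 0 = 2/3

H(X) = -[(7/24)·log₂(7/24) + (2/3)·log₂(2/3) + (1/24)·log₂(1/24)]
  = 0.5185 + 0.3900 + 0.1910
  = 1.0995 bits
H(Y) = -[(1/3)·log₂(1/3) + (2/3)·log₂(2/3)]
  = 0.5283 + 0.3900
  = 0.9183 bits
H(X,Y) = -[(7/24)·log₂(7/24) + (2/3)·log₂(2/3) + (1/24)·log₂(1/24)]
  = 0.5185 + 0.3900 + 0.1910
  = 1.0995 bits

I(X;Y) = H(X) + H(Y) - H(X,Y)
  = 1.0995 + 0.9183 - 1.0995
  = 0.9183 bits

Distribution 2 (U, V):
Marginal P(U) (row sums):
  P(U=0) = 1/16 + 0 = 1/16
  P(U=1) = 0 + 15/16 = 15/16
Marginal P(V) (column sums):
  P(V=0) = 1/16 + 0 = 1/16
  P(V=1) = 0 + 15/16 = 15/16

H(U) = -[(1/16)·log₂(1/16) + (15/16)·log₂(15/16)]
  = 0.2500 + 0.0873
  = 0.3373 bits
H(V) = -[(1/16)·log₂(1/16) + (15/16)·log₂(15/16)]
  = 0.2500 + 0.0873
  = 0.3373 bits
H(U,V) = -[(1/16)·log₂(1/16) + (15/16)·log₂(15/16)]
  = 0.2500 + 0.0873
  = 0.3373 bits

I(U;V) = H(U) + H(V) - H(U,V)
  = 0.3373 + 0.3373 - 0.3373
  = 0.3373 bits

I(X;Y) = 0.9183 bits > I(U;V) = 0.3373 bits, so (X, Y) has the higher mutual information (stronger dependence).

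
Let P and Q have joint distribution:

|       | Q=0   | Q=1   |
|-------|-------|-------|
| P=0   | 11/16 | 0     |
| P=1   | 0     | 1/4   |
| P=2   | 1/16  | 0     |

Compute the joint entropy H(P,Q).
H(P,Q) = -Σ P(P,Q) log₂ P(P,Q), summed over the non-zero cells:
H(P,Q) = -[(11/16)·log₂(11/16) + (1/4)·log₂(1/4) + (1/16)·log₂(1/16)]
  = 0.3716 + 0.5000 + 0.2500
  = 1.1216 bits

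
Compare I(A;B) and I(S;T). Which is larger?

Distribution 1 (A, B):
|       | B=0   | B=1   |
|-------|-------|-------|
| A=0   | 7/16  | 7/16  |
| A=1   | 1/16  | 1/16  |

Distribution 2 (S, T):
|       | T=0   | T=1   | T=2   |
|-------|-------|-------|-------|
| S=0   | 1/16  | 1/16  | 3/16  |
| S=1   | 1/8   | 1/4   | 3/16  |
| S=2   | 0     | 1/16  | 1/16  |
Distribution 1 (A, B):
Marginal P(A) (row sums):
  P(A=0) = 7/16 + 7/16 = 7/8
  P(A=1) = 1/16 + 1/16 = 1/8
Marginal P(B) (column sums):
  P(B=0) = 7/16 + 1/16 = 1/2
  P(B=1) = 7/16 + 1/16 = 1/2

H(A) = -[(7/8)·log₂(7/8) + (1/8)·log₂(1/8)]
  = 0.1686 + 0.3750
  = 0.5436 bits
H(B) = -[(1/2)·log₂(1/2) + (1/2)·log₂(1/2)]
  = 0.5000 + 0.5000
  = 1.0000 bits
H(A,B) = -[(7/16)·log₂(7/16) + (7/16)·log₂(7/16) + (1/16)·log₂(1/16) + (1/16)·log₂(1/16)]
  = 0.5218 + 0.5218 + 0.2500 + 0.2500
  = 1.5436 bits

I(A;B) = H(A) + H(B) - H(A,B)
  = 0.5436 + 1.0000 - 1.5436
  = 0.0000 bits

Distribution 2 (S, T):
Marginal P(S) (row sums):
  P(S=0) = 1/16 + 1/16 + 3/16 = 5/16
  P(S=1) = 1/8 + 1/4 + 3/16 = 9/16
  P(S=2) = 0 + 1/16 + 1/16 = 1/8
Marginal P(T) (column sums):
  P(T=0) = 1/16 + 1/8 + 0 = 3/16
  P(T=1) = 1/16 + 1/4 + 1/16 = 3/8
  P(T=2) = 3/16 + 3/16 + 1/16 = 7/16

H(S) = -[(5/16)·log₂(5/16) + (9/16)·log₂(9/16) + (1/8)·log₂(1/8)]
  = 0.5244 + 0.4669 + 0.3750
  = 1.3663 bits
H(T) = -[(3/16)·log₂(3/16) + (3/8)·log₂(3/8) + (7/16)·log₂(7/16)]
  = 0.4528 + 0.5306 + 0.5218
  = 1.5052 bits
H(S,T) = -[(1/16)·log₂(1/16) + (1/16)·log₂(1/16) + (3/16)·log₂(3/16) + (1/8)·log₂(1/8) + (1/4)·log₂(1/4) + (3/16)·log₂(3/16) + (1/16)·log₂(1/16) + (1/16)·log₂(1/16)]
  = 0.2500 + 0.2500 + 0.4528 + 0.3750 + 0.5000 + 0.4528 + 0.2500 + 0.2500
  = 2.7806 bits

I(S;T) = H(S) + H(T) - H(S,T)
  = 1.3663 + 1.5052 - 2.7806
  = 0.0909 bits

I(S;T) = 0.0909 bits > I(A;B) = 0.0000 bits, so (S, T) has the higher mutual information (stronger dependence).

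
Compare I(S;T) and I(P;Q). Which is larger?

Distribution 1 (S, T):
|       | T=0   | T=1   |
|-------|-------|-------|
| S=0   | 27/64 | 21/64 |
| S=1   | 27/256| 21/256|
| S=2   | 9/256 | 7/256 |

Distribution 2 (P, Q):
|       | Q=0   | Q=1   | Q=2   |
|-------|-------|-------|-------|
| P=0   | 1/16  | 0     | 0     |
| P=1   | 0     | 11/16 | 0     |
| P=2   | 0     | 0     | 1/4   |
Distribution 1 (S, T):
Marginal P(S) (row sums):
  P(S=0) = 27/64 + 21/64 = 3/4
  P(S=1) = 27/256 + 21/256 = 3/16
  P(S=2) = 9/256 + 7/256 = 1/16
Marginal P(T) (column sums):
  P(T=0) = 27/64 + 27/256 + 9/256 = 9/16
  P(T=1) = 21/64 + 21/256 + 7/256 = 7/16

H(S) = -[(3/4)·log₂(3/4) + (3/16)·log₂(3/16) + (1/16)·log₂(1/16)]
  = 0.3113 + 0.4528 + 0.2500
  = 1.0141 bits
H(T) = -[(9/16)·log₂(9/16) + (7/16)·log₂(7/16)]
  = 0.4669 + 0.5218
  = 0.9887 bits
H(S,T) = -[(27/64)·log₂(27/64) + (21/64)·log₂(21/64) + (27/256)·log₂(27/256) + (21/256)·log₂(21/256) + (9/256)·log₂(9/256) + (7/256)·log₂(7/256)]
  = 0.5253 + 0.5275 + 0.3423 + 0.2959 + 0.1698 + 0.1420
  = 2.0028 bits

I(S;T) = H(S) + H(T) - H(S,T)
  = 1.0141 + 0.9887 - 2.0028
  = 0.0000 bits

Distribution 2 (P, Q):
Marginal P(P) (row sums):
  P(P=0) = 1/16 + 0 + 0 = 1/16
  P(P=1) = 0 + 11/16 + 0 = 11/16
  P(P=2) = 0 + 0 + 1/4 = 1/4
Marginal P(Q) (column sums):
  P(Q=0) = 1/16 + 0 + 0 = 1/16
  P(Q=1) = 0 + 11/16 + 0 = 11/16
  P(Q=2) = 0 + 0 + 1/4 = 1/4

H(P) = -[(1/16)·log₂(1/16) + (11/16)·log₂(11/16) + (1/4)·log₂(1/4)]
  = 0.2500 + 0.3716 + 0.5000
  = 1.1216 bits
H(Q) = -[(1/16)·log₂(1/16) + (11/16)·log₂(11/16) + (1/4)·log₂(1/4)]
  = 0.2500 + 0.3716 + 0.5000
  = 1.1216 bits
H(P,Q) = -[(1/16)·log₂(1/16) + (11/16)·log₂(11/16) + (1/4)·log₂(1/4)]
  = 0.2500 + 0.3716 + 0.5000
  = 1.1216 bits

I(P;Q) = H(P) + H(Q) - H(P,Q)
  = 1.1216 + 1.1216 - 1.1216
  = 1.1216 bits

I(P;Q) = 1.1216 bits > I(S;T) = 0.0000 bits, so (P, Q) has the higher mutual information (stronger dependence).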